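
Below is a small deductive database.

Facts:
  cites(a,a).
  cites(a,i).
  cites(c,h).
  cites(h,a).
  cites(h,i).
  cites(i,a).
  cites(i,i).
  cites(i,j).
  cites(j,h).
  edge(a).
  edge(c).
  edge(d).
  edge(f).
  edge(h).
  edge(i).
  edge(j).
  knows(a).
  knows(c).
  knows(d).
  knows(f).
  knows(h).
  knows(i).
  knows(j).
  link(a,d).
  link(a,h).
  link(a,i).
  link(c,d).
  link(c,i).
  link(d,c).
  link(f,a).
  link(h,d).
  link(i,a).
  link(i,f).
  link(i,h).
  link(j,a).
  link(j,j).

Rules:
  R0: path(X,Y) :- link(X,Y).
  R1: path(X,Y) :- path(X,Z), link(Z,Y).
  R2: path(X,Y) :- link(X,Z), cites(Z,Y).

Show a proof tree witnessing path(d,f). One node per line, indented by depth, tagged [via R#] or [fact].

path(d,f)  [via R1]
  path(d,i)  [via R1]
    path(d,c)  [via R0]
      link(d,c)  [fact]
    link(c,i)  [fact]
  link(i,f)  [fact]

round 1: derive path(a,d) via R0 from link(a,d)
round 1: derive path(a,h) via R0 from link(a,h)
round 1: derive path(a,i) via R0 from link(a,i)
round 1: derive path(c,d) via R0 from link(c,d)
round 1: derive path(c,i) via R0 from link(c,i)
round 1: derive path(d,c) via R0 from link(d,c)
round 1: derive path(f,a) via R0 from link(f,a)
round 1: derive path(h,d) via R0 from link(h,d)
round 1: derive path(i,a) via R0 from link(i,a)
round 1: derive path(i,f) via R0 from link(i,f)
round 1: derive path(i,h) via R0 from link(i,h)
round 1: derive path(j,a) via R0 from link(j,a)
round 1: derive path(j,j) via R0 from link(j,j)
round 1: derive path(a,a) via R2 from link(a,h), cites(h,a)
round 1: derive path(a,j) via R2 from link(a,i), cites(i,j)
round 1: derive path(c,a) via R2 from link(c,i), cites(i,a)
round 1: derive path(c,j) via R2 from link(c,i), cites(i,j)
round 1: derive path(d,h) via R2 from link(d,c), cites(c,h)
round 1: derive path(f,i) via R2 from link(f,a), cites(a,i)
round 1: derive path(i,i) via R2 from link(i,a), cites(a,i)
round 1: derive path(j,h) via R2 from link(j,j), cites(j,h)
round 1: derive path(j,i) via R2 from link(j,a), cites(a,i)
round 2: derive path(a,c) via R1 from path(a,d), link(d,c)
round 2: derive path(a,f) via R1 from path(a,i), link(i,f)
round 2: derive path(c,c) via R1 from path(c,d), link(d,c)
round 2: derive path(c,f) via R1 from path(c,i), link(i,f)
round 2: derive path(c,h) via R1 from path(c,a), link(a,h)
round 2: derive path(d,d) via R1 from path(d,c), link(c,d)
round 2: derive path(d,i) via R1 from path(d,c), link(c,i)
round 2: derive path(f,d) via R1 from path(f,a), link(a,d)
round 2: derive path(f,f) via R1 from path(f,i), link(i,f)
round 2: derive path(f,h) via R1 from path(f,a), link(a,h)
round 2: derive path(h,c) via R1 from path(h,d), link(d,c)
round 2: derive path(i,d) via R1 from path(i,a), link(a,d)
round 2: derive path(j,d) via R1 from path(j,a), link(a,d)
round 2: derive path(j,f) via R1 from path(j,i), link(i,f)
round 3: derive path(d,a) via R1 from path(d,i), link(i,a)
round 3: derive path(d,f) via R1 from path(d,i), link(i,f)
round 3: derive path(f,c) via R1 from path(f,d), link(d,c)
round 3: derive path(h,i) via R1 from path(h,c), link(c,i)
round 3: derive path(i,c) via R1 from path(i,d), link(d,c)
round 3: derive path(j,c) via R1 from path(j,d), link(d,c)
round 4: derive path(h,a) via R1 from path(h,i), link(i,a)
round 4: derive path(h,f) via R1 from path(h,i), link(i,f)
round 4: derive path(h,h) via R1 from path(h,i), link(i,h)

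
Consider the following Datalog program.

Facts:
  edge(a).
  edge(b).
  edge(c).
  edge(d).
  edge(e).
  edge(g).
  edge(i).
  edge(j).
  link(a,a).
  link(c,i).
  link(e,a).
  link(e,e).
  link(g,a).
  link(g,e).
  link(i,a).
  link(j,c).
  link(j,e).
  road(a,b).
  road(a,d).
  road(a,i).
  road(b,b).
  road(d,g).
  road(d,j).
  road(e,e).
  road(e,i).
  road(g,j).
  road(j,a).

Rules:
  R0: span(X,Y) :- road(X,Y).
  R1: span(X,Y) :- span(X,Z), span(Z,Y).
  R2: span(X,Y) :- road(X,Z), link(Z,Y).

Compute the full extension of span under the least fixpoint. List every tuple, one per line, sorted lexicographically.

round 1: derive span(a,b) via R0 from road(a,b)
round 1: derive span(a,d) via R0 from road(a,d)
round 1: derive span(a,i) via R0 from road(a,i)
round 1: derive span(b,b) via R0 from road(b,b)
round 1: derive span(d,g) via R0 from road(d,g)
round 1: derive span(d,j) via R0 from road(d,j)
round 1: derive span(e,e) via R0 from road(e,e)
round 1: derive span(e,i) via R0 from road(e,i)
round 1: derive span(g,j) via R0 from road(g,j)
round 1: derive span(j,a) via R0 from road(j,a)
round 1: derive span(a,a) via R2 from road(a,i), link(i,a)
round 1: derive span(d,a) via R2 from road(d,g), link(g,a)
round 1: derive span(d,c) via R2 from road(d,j), link(j,c)
round 1: derive span(d,e) via R2 from road(d,g), link(g,e)
round 1: derive span(e,a) via R2 from road(e,e), link(e,a)
round 1: derive span(g,c) via R2 from road(g,j), link(j,c)
round 1: derive span(g,e) via R2 from road(g,j), link(j,e)
round 2: derive span(a,c) via R1 from span(a,d), span(d,c)
round 2: derive span(a,e) via R1 from span(a,d), span(d,e)
round 2: derive span(a,g) via R1 from span(a,d), span(d,g)
round 2: derive span(a,j) via R1 from span(a,d), span(d,j)
round 2: derive span(d,b) via R1 from span(d,a), span(a,b)
round 2: derive span(d,d) via R1 from span(d,a), span(a,d)
round 2: derive span(d,i) via R1 from span(d,a), span(a,i)
round 2: derive span(e,b) via R1 from span(e,a), span(a,b)
round 2: derive span(e,d) via R1 from span(e,a), span(a,d)
round 2: derive span(g,a) via R1 from span(g,e), span(e,a)
round 2: derive span(g,i) via R1 from span(g,e), span(e,i)
round 2: derive span(j,b) via R1 from span(j,a), span(a,b)
round 2: derive span(j,d) via R1 from span(j,a), span(a,d)
round 2: derive span(j,i) via R1 from span(j,a), span(a,i)
round 3: derive span(e,c) via R1 from span(e,a), span(a,c)
round 3: derive span(e,g) via R1 from span(e,a), span(a,g)
round 3: derive span(e,j) via R1 from span(e,a), span(a,j)
round 3: derive span(g,b) via R1 from span(g,a), span(a,b)
round 3: derive span(g,d) via R1 from span(g,a), span(a,d)
round 3: derive span(g,g) via R1 from span(g,a), span(a,g)
round 3: derive span(j,c) via R1 from span(j,a), span(a,c)
round 3: derive span(j,e) via R1 from span(j,a), span(a,e)
round 3: derive span(j,g) via R1 from span(j,a), span(a,g)
round 3: derive span(j,j) via R1 from span(j,a), span(a,j)

span(a,a)
span(a,b)
span(a,c)
span(a,d)
span(a,e)
span(a,g)
span(a,i)
span(a,j)
span(b,b)
span(d,a)
span(d,b)
span(d,c)
span(d,d)
span(d,e)
span(d,g)
span(d,i)
span(d,j)
span(e,a)
span(e,b)
span(e,c)
span(e,d)
span(e,e)
span(e,g)
span(e,i)
span(e,j)
span(g,a)
span(g,b)
span(g,c)
span(g,d)
span(g,e)
span(g,g)
span(g,i)
span(g,j)
span(j,a)
span(j,b)
span(j,c)
span(j,d)
span(j,e)
span(j,g)
span(j,i)
span(j,j)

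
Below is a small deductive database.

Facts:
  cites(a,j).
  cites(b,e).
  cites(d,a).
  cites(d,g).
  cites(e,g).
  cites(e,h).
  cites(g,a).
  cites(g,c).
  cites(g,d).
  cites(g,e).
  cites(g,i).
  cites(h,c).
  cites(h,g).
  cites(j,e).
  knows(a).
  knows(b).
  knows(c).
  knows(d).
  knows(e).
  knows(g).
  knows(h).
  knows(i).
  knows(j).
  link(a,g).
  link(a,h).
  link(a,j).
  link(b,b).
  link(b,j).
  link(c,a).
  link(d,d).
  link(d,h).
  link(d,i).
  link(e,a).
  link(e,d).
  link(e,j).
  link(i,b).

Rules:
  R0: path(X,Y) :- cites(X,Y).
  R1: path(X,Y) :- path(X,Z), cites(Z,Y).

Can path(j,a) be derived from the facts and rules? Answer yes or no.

yes

round 1: derive path(a,j) via R0 from cites(a,j)
round 1: derive path(b,e) via R0 from cites(b,e)
round 1: derive path(d,a) via R0 from cites(d,a)
round 1: derive path(d,g) via R0 from cites(d,g)
round 1: derive path(e,g) via R0 from cites(e,g)
round 1: derive path(e,h) via R0 from cites(e,h)
round 1: derive path(g,a) via R0 from cites(g,a)
round 1: derive path(g,c) via R0 from cites(g,c)
round 1: derive path(g,d) via R0 from cites(g,d)
round 1: derive path(g,e) via R0 from cites(g,e)
round 1: derive path(g,i) via R0 from cites(g,i)
round 1: derive path(h,c) via R0 from cites(h,c)
round 1: derive path(h,g) via R0 from cites(h,g)
round 1: derive path(j,e) via R0 from cites(j,e)
round 2: derive path(a,e) via R1 from path(a,j), cites(j,e)
round 2: derive path(b,g) via R1 from path(b,e), cites(e,g)
round 2: derive path(b,h) via R1 from path(b,e), cites(e,h)
round 2: derive path(d,c) via R1 from path(d,g), cites(g,c)
round 2: derive path(d,d) via R1 from path(d,g), cites(g,d)
round 2: derive path(d,e) via R1 from path(d,g), cites(g,e)
round 2: derive path(d,i) via R1 from path(d,g), cites(g,i)
round 2: derive path(d,j) via R1 from path(d,a), cites(a,j)
round 2: derive path(e,a) via R1 from path(e,g), cites(g,a)
round 2: derive path(e,c) via R1 from path(e,g), cites(g,c)
round 2: derive path(e,d) via R1 from path(e,g), cites(g,d)
round 2: derive path(e,e) via R1 from path(e,g), cites(g,e)
round 2: derive path(e,i) via R1 from path(e,g), cites(g,i)
round 2: derive path(g,g) via R1 from path(g,d), cites(d,g)
round 2: derive path(g,h) via R1 from path(g,e), cites(e,h)
round 2: derive path(g,j) via R1 from path(g,a), cites(a,j)
round 2: derive path(h,a) via R1 from path(h,g), cites(g,a)
round 2: derive path(h,d) via R1 from path(h,g), cites(g,d)
round 2: derive path(h,e) via R1 from path(h,g), cites(g,e)
round 2: derive path(h,i) via R1 from path(h,g), cites(g,i)
round 2: derive path(j,g) via R1 from path(j,e), cites(e,g)
round 2: derive path(j,h) via R1 from path(j,e), cites(e,h)
round 3: derive path(a,g) via R1 from path(a,e), cites(e,g)
round 3: derive path(a,h) via R1 from path(a,e), cites(e,h)
round 3: derive path(b,a) via R1 from path(b,g), cites(g,a)
round 3: derive path(b,c) via R1 from path(b,g), cites(g,c)
round 3: derive path(b,d) via R1 from path(b,g), cites(g,d)
round 3: derive path(b,i) via R1 from path(b,g), cites(g,i)
round 3: derive path(d,h) via R1 from path(d,e), cites(e,h)
round 3: derive path(e,j) via R1 from path(e,a), cites(a,j)
round 3: derive path(h,h) via R1 from path(h,e), cites(e,h)
round 3: derive path(h,j) via R1 from path(h,a), cites(a,j)
round 3: derive path(j,a) via R1 from path(j,g), cites(g,a)
round 3: derive path(j,c) via R1 from path(j,g), cites(g,c)
round 3: derive path(j,d) via R1 from path(j,g), cites(g,d)
round 3: derive path(j,i) via R1 from path(j,g), cites(g,i)
round 4: derive path(a,a) via R1 from path(a,g), cites(g,a)
round 4: derive path(a,c) via R1 from path(a,g), cites(g,c)
round 4: derive path(a,d) via R1 from path(a,g), cites(g,d)
round 4: derive path(a,i) via R1 from path(a,g), cites(g,i)
round 4: derive path(b,j) via R1 from path(b,a), cites(a,j)
round 4: derive path(j,j) via R1 from path(j,a), cites(a,j)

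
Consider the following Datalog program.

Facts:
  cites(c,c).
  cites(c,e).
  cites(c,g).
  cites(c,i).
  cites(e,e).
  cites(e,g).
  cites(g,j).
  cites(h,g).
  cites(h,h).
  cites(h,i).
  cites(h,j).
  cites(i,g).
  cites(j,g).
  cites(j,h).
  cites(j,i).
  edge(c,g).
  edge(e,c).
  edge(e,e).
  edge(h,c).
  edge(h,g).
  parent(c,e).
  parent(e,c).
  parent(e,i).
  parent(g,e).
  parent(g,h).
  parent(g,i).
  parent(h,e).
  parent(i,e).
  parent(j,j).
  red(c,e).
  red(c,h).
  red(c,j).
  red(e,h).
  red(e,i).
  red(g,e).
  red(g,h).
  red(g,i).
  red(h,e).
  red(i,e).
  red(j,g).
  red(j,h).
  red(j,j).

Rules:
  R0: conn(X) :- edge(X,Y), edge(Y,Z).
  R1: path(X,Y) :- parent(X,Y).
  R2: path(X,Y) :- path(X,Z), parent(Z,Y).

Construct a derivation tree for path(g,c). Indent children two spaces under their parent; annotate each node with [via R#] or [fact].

round 1: derive path(c,e) via R1 from parent(c,e)
round 1: derive path(e,c) via R1 from parent(e,c)
round 1: derive path(e,i) via R1 from parent(e,i)
round 1: derive path(g,e) via R1 from parent(g,e)
round 1: derive path(g,h) via R1 from parent(g,h)
round 1: derive path(g,i) via R1 from parent(g,i)
round 1: derive path(h,e) via R1 from parent(h,e)
round 1: derive path(i,e) via R1 from parent(i,e)
round 1: derive path(j,j) via R1 from parent(j,j)
round 2: derive path(c,c) via R2 from path(c,e), parent(e,c)
round 2: derive path(c,i) via R2 from path(c,e), parent(e,i)
round 2: derive path(e,e) via R2 from path(e,c), parent(c,e)
round 2: derive path(g,c) via R2 from path(g,e), parent(e,c)
round 2: derive path(h,c) via R2 from path(h,e), parent(e,c)
round 2: derive path(h,i) via R2 from path(h,e), parent(e,i)
round 2: derive path(i,c) via R2 from path(i,e), parent(e,c)
round 2: derive path(i,i) via R2 from path(i,e), parent(e,i)

path(g,c)  [via R2]
  path(g,e)  [via R1]
    parent(g,e)  [fact]
  parent(e,c)  [fact]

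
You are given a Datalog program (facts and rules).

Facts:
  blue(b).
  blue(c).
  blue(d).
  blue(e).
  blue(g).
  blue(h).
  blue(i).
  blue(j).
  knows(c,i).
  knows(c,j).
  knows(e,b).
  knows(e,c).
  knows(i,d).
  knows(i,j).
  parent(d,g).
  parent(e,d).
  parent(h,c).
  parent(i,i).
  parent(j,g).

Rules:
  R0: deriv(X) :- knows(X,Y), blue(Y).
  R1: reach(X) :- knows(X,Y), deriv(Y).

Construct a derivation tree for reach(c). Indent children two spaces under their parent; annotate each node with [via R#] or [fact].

reach(c)  [via R1]
  knows(c,i)  [fact]
  deriv(i)  [via R0]
    knows(i,d)  [fact]
    blue(d)  [fact]

round 1: derive deriv(c) via R0 from knows(c,i), blue(i)
round 1: derive deriv(e) via R0 from knows(e,b), blue(b)
round 1: derive deriv(i) via R0 from knows(i,d), blue(d)
round 2: derive reach(c) via R1 from knows(c,i), deriv(i)
round 2: derive reach(e) via R1 from knows(e,c), deriv(c)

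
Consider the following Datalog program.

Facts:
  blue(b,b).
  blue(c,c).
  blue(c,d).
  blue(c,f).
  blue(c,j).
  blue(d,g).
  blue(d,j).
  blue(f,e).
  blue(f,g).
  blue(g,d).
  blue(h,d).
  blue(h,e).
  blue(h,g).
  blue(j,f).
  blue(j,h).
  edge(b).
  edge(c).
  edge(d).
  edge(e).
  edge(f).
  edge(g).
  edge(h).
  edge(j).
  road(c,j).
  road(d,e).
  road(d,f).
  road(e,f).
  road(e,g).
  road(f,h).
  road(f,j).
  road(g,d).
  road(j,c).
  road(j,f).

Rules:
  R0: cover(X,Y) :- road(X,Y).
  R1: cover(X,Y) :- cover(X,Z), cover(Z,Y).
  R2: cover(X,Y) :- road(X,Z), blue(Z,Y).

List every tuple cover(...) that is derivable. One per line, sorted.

cover(c,c)
cover(c,d)
cover(c,e)
cover(c,f)
cover(c,g)
cover(c,h)
cover(c,j)
cover(d,c)
cover(d,d)
cover(d,e)
cover(d,f)
cover(d,g)
cover(d,h)
cover(d,j)
cover(e,c)
cover(e,d)
cover(e,e)
cover(e,f)
cover(e,g)
cover(e,h)
cover(e,j)
cover(f,c)
cover(f,d)
cover(f,e)
cover(f,f)
cover(f,g)
cover(f,h)
cover(f,j)
cover(g,c)
cover(g,d)
cover(g,e)
cover(g,f)
cover(g,g)
cover(g,h)
cover(g,j)
cover(j,c)
cover(j,d)
cover(j,e)
cover(j,f)
cover(j,g)
cover(j,h)
cover(j,j)

round 1: derive cover(c,j) via R0 from road(c,j)
round 1: derive cover(d,e) via R0 from road(d,e)
round 1: derive cover(d,f) via R0 from road(d,f)
round 1: derive cover(e,f) via R0 from road(e,f)
round 1: derive cover(e,g) via R0 from road(e,g)
round 1: derive cover(f,h) via R0 from road(f,h)
round 1: derive cover(f,j) via R0 from road(f,j)
round 1: derive cover(g,d) via R0 from road(g,d)
round 1: derive cover(j,c) via R0 from road(j,c)
round 1: derive cover(j,f) via R0 from road(j,f)
round 1: derive cover(c,f) via R2 from road(c,j), blue(j,f)
round 1: derive cover(c,h) via R2 from road(c,j), blue(j,h)
round 1: derive cover(d,g) via R2 from road(d,f), blue(f,g)
round 1: derive cover(e,d) via R2 from road(e,g), blue(g,d)
round 1: derive cover(e,e) via R2 from road(e,f), blue(f,e)
round 1: derive cover(f,d) via R2 from road(f,h), blue(h,d)
round 1: derive cover(f,e) via R2 from road(f,h), blue(h,e)
round 1: derive cover(f,f) via R2 from road(f,j), blue(j,f)
round 1: derive cover(f,g) via R2 from road(f,h), blue(h,g)
round 1: derive cover(g,g) via R2 from road(g,d), blue(d,g)
round 1: derive cover(g,j) via R2 from road(g,d), blue(d,j)
round 1: derive cover(j,d) via R2 from road(j,c), blue(c,d)
round 1: derive cover(j,e) via R2 from road(j,f), blue(f,e)
round 1: derive cover(j,g) via R2 from road(j,f), blue(f,g)
round 1: derive cover(j,j) via R2 from road(j,c), blue(c,j)
round 2: derive cover(c,c) via R1 from cover(c,j), cover(j,c)
round 2: derive cover(c,d) via R1 from cover(c,f), cover(f,d)
round 2: derive cover(c,e) via R1 from cover(c,f), cover(f,e)
round 2: derive cover(c,g) via R1 from cover(c,f), cover(f,g)
round 2: derive cover(d,d) via R1 from cover(d,e), cover(e,d)
round 2: derive cover(d,h) via R1 from cover(d,f), cover(f,h)
round 2: derive cover(d,j) via R1 from cover(d,f), cover(f,j)
round 2: derive cover(e,h) via R1 from cover(e,f), cover(f,h)
round 2: derive cover(e,j) via R1 from cover(e,f), cover(f,j)
round 2: derive cover(f,c) via R1 from cover(f,j), cover(j,c)
round 2: derive cover(g,c) via R1 from cover(g,j), cover(j,c)
round 2: derive cover(g,e) via R1 from cover(g,d), cover(d,e)
round 2: derive cover(g,f) via R1 from cover(g,d), cover(d,f)
round 2: derive cover(j,h) via R1 from cover(j,c), cover(c,h)
round 3: derive cover(d,c) via R1 from cover(d,f), cover(f,c)
round 3: derive cover(e,c) via R1 from cover(e,f), cover(f,c)
round 3: derive cover(g,h) via R1 from cover(g,c), cover(c,h)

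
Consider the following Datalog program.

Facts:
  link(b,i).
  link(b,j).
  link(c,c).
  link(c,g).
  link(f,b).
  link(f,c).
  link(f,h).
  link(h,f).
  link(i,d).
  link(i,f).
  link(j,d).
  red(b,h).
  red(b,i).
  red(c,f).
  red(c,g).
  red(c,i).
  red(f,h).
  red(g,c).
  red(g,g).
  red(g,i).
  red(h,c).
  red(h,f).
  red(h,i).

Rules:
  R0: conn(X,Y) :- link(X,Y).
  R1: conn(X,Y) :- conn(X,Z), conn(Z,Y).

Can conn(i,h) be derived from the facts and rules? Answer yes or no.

round 1: derive conn(b,i) via R0 from link(b,i)
round 1: derive conn(b,j) via R0 from link(b,j)
round 1: derive conn(c,c) via R0 from link(c,c)
round 1: derive conn(c,g) via R0 from link(c,g)
round 1: derive conn(f,b) via R0 from link(f,b)
round 1: derive conn(f,c) via R0 from link(f,c)
round 1: derive conn(f,h) via R0 from link(f,h)
round 1: derive conn(h,f) via R0 from link(h,f)
round 1: derive conn(i,d) via R0 from link(i,d)
round 1: derive conn(i,f) via R0 from link(i,f)
round 1: derive conn(j,d) via R0 from link(j,d)
round 2: derive conn(b,d) via R1 from conn(b,i), conn(i,d)
round 2: derive conn(b,f) via R1 from conn(b,i), conn(i,f)
round 2: derive conn(f,f) via R1 from conn(f,h), conn(h,f)
round 2: derive conn(f,g) via R1 from conn(f,c), conn(c,g)
round 2: derive conn(f,i) via R1 from conn(f,b), conn(b,i)
round 2: derive conn(f,j) via R1 from conn(f,b), conn(b,j)
round 2: derive conn(h,b) via R1 from conn(h,f), conn(f,b)
round 2: derive conn(h,c) via R1 from conn(h,f), conn(f,c)
round 2: derive conn(h,h) via R1 from conn(h,f), conn(f,h)
round 2: derive conn(i,b) via R1 from conn(i,f), conn(f,b)
round 2: derive conn(i,c) via R1 from conn(i,f), conn(f,c)
round 2: derive conn(i,h) via R1 from conn(i,f), conn(f,h)
round 3: derive conn(b,b) via R1 from conn(b,f), conn(f,b)
round 3: derive conn(b,c) via R1 from conn(b,f), conn(f,c)
round 3: derive conn(b,g) via R1 from conn(b,f), conn(f,g)
round 3: derive conn(b,h) via R1 from conn(b,f), conn(f,h)
round 3: derive conn(f,d) via R1 from conn(f,b), conn(b,d)
round 3: derive conn(h,d) via R1 from conn(h,b), conn(b,d)
round 3: derive conn(h,g) via R1 from conn(h,c), conn(c,g)
round 3: derive conn(h,i) via R1 from conn(h,b), conn(b,i)
round 3: derive conn(h,j) via R1 from conn(h,b), conn(b,j)
round 3: derive conn(i,g) via R1 from conn(i,c), conn(c,g)
round 3: derive conn(i,i) via R1 from conn(i,b), conn(b,i)
round 3: derive conn(i,j) via R1 from conn(i,b), conn(b,j)

yes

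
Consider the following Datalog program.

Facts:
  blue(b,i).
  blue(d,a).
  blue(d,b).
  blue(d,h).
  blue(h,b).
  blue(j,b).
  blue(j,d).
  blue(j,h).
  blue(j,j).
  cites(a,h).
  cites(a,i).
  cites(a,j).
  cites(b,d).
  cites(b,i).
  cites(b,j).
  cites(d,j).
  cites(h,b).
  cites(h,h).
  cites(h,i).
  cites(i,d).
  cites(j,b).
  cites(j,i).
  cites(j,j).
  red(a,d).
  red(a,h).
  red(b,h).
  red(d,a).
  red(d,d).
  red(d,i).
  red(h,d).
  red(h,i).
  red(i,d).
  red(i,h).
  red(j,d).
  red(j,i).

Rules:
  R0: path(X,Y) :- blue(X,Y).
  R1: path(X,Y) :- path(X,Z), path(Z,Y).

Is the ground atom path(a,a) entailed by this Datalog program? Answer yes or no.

no

round 1: derive path(b,i) via R0 from blue(b,i)
round 1: derive path(d,a) via R0 from blue(d,a)
round 1: derive path(d,b) via R0 from blue(d,b)
round 1: derive path(d,h) via R0 from blue(d,h)
round 1: derive path(h,b) via R0 from blue(h,b)
round 1: derive path(j,b) via R0 from blue(j,b)
round 1: derive path(j,d) via R0 from blue(j,d)
round 1: derive path(j,h) via R0 from blue(j,h)
round 1: derive path(j,j) via R0 from blue(j,j)
round 2: derive path(d,i) via R1 from path(d,b), path(b,i)
round 2: derive path(h,i) via R1 from path(h,b), path(b,i)
round 2: derive path(j,a) via R1 from path(j,d), path(d,a)
round 2: derive path(j,i) via R1 from path(j,b), path(b,i)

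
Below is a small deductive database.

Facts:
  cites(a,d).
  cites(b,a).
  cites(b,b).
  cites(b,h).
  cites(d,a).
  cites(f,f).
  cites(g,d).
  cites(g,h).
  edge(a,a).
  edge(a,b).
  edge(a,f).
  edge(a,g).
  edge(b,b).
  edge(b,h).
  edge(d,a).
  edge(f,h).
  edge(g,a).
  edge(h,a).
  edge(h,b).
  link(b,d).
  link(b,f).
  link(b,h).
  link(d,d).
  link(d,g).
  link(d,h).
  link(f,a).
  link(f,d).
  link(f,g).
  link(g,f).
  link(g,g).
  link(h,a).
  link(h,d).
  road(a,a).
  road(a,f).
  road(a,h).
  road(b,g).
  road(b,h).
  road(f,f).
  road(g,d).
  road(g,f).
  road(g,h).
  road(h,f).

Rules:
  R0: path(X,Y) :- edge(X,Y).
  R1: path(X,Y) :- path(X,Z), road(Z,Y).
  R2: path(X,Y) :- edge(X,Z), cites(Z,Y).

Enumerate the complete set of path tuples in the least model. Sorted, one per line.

round 1: derive path(a,a) via R0 from edge(a,a)
round 1: derive path(a,b) via R0 from edge(a,b)
round 1: derive path(a,f) via R0 from edge(a,f)
round 1: derive path(a,g) via R0 from edge(a,g)
round 1: derive path(b,b) via R0 from edge(b,b)
round 1: derive path(b,h) via R0 from edge(b,h)
round 1: derive path(d,a) via R0 from edge(d,a)
round 1: derive path(f,h) via R0 from edge(f,h)
round 1: derive path(g,a) via R0 from edge(g,a)
round 1: derive path(h,a) via R0 from edge(h,a)
round 1: derive path(h,b) via R0 from edge(h,b)
round 1: derive path(a,d) via R2 from edge(a,a), cites(a,d)
round 1: derive path(a,h) via R2 from edge(a,b), cites(b,h)
round 1: derive path(b,a) via R2 from edge(b,b), cites(b,a)
round 1: derive path(d,d) via R2 from edge(d,a), cites(a,d)
round 1: derive path(g,d) via R2 from edge(g,a), cites(a,d)
round 1: derive path(h,d) via R2 from edge(h,a), cites(a,d)
round 1: derive path(h,h) via R2 from edge(h,b), cites(b,h)
round 2: derive path(b,f) via R1 from path(b,a), road(a,f)
round 2: derive path(b,g) via R1 from path(b,b), road(b,g)
round 2: derive path(d,f) via R1 from path(d,a), road(a,f)
round 2: derive path(d,h) via R1 from path(d,a), road(a,h)
round 2: derive path(f,f) via R1 from path(f,h), road(h,f)
round 2: derive path(g,f) via R1 from path(g,a), road(a,f)
round 2: derive path(g,h) via R1 from path(g,a), road(a,h)
round 2: derive path(h,f) via R1 from path(h,a), road(a,f)
round 2: derive path(h,g) via R1 from path(h,b), road(b,g)
round 3: derive path(b,d) via R1 from path(b,g), road(g,d)

path(a,a)
path(a,b)
path(a,d)
path(a,f)
path(a,g)
path(a,h)
path(b,a)
path(b,b)
path(b,d)
path(b,f)
path(b,g)
path(b,h)
path(d,a)
path(d,d)
path(d,f)
path(d,h)
path(f,f)
path(f,h)
path(g,a)
path(g,d)
path(g,f)
path(g,h)
path(h,a)
path(h,b)
path(h,d)
path(h,f)
path(h,g)
path(h,h)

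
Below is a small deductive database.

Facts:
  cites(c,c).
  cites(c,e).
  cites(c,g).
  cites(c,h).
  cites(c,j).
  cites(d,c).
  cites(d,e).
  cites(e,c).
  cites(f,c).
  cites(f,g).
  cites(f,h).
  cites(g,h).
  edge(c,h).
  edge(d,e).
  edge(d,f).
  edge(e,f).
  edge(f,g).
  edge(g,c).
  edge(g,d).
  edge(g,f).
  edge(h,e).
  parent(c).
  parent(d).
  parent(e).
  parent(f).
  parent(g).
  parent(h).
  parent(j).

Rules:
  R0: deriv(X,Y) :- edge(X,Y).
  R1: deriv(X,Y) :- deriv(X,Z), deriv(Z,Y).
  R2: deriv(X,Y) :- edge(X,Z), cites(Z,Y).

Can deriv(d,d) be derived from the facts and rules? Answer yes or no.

yes

round 1: derive deriv(c,h) via R0 from edge(c,h)
round 1: derive deriv(d,e) via R0 from edge(d,e)
round 1: derive deriv(d,f) via R0 from edge(d,f)
round 1: derive deriv(e,f) via R0 from edge(e,f)
round 1: derive deriv(f,g) via R0 from edge(f,g)
round 1: derive deriv(g,c) via R0 from edge(g,c)
round 1: derive deriv(g,d) via R0 from edge(g,d)
round 1: derive deriv(g,f) via R0 from edge(g,f)
round 1: derive deriv(h,e) via R0 from edge(h,e)
round 1: derive deriv(d,c) via R2 from edge(d,e), cites(e,c)
round 1: derive deriv(d,g) via R2 from edge(d,f), cites(f,g)
round 1: derive deriv(d,h) via R2 from edge(d,f), cites(f,h)
round 1: derive deriv(e,c) via R2 from edge(e,f), cites(f,c)
round 1: derive deriv(e,g) via R2 from edge(e,f), cites(f,g)
round 1: derive deriv(e,h) via R2 from edge(e,f), cites(f,h)
round 1: derive deriv(f,h) via R2 from edge(f,g), cites(g,h)
round 1: derive deriv(g,e) via R2 from edge(g,c), cites(c,e)
round 1: derive deriv(g,g) via R2 from edge(g,c), cites(c,g)
round 1: derive deriv(g,h) via R2 from edge(g,c), cites(c,h)
round 1: derive deriv(g,j) via R2 from edge(g,c), cites(c,j)
round 1: derive deriv(h,c) via R2 from edge(h,e), cites(e,c)
round 2: derive deriv(c,c) via R1 from deriv(c,h), deriv(h,c)
round 2: derive deriv(c,e) via R1 from deriv(c,h), deriv(h,e)
round 2: derive deriv(d,d) via R1 from deriv(d,g), deriv(g,d)
round 2: derive deriv(d,j) via R1 from deriv(d,g), deriv(g,j)
round 2: derive deriv(e,d) via R1 from deriv(e,g), deriv(g,d)
round 2: derive deriv(e,e) via R1 from deriv(e,g), deriv(g,e)
round 2: derive deriv(e,j) via R1 from deriv(e,g), deriv(g,j)
round 2: derive deriv(f,c) via R1 from deriv(f,g), deriv(g,c)
round 2: derive deriv(f,d) via R1 from deriv(f,g), deriv(g,d)
round 2: derive deriv(f,e) via R1 from deriv(f,g), deriv(g,e)
round 2: derive deriv(f,f) via R1 from deriv(f,g), deriv(g,f)
round 2: derive deriv(f,j) via R1 from deriv(f,g), deriv(g,j)
round 2: derive deriv(h,f) via R1 from deriv(h,e), deriv(e,f)
round 2: derive deriv(h,g) via R1 from deriv(h,e), deriv(e,g)
round 2: derive deriv(h,h) via R1 from deriv(h,c), deriv(c,h)
round 3: derive deriv(c,d) via R1 from deriv(c,e), deriv(e,d)
round 3: derive deriv(c,f) via R1 from deriv(c,e), deriv(e,f)
round 3: derive deriv(c,g) via R1 from deriv(c,e), deriv(e,g)
round 3: derive deriv(c,j) via R1 from deriv(c,e), deriv(e,j)
round 3: derive deriv(h,d) via R1 from deriv(h,e), deriv(e,d)
round 3: derive deriv(h,j) via R1 from deriv(h,e), deriv(e,j)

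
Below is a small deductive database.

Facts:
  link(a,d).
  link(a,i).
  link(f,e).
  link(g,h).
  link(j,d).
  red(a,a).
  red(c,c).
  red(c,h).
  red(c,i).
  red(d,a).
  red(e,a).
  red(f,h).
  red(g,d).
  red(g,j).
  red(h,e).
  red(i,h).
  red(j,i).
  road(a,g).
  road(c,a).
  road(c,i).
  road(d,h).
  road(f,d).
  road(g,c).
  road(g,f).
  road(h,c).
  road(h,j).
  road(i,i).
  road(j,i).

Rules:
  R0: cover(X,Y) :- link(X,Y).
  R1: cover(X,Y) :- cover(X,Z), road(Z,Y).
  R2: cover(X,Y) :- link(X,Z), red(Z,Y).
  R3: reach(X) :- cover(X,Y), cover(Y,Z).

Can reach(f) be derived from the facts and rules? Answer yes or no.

round 1: derive cover(a,d) via R0 from link(a,d)
round 1: derive cover(a,i) via R0 from link(a,i)
round 1: derive cover(f,e) via R0 from link(f,e)
round 1: derive cover(g,h) via R0 from link(g,h)
round 1: derive cover(j,d) via R0 from link(j,d)
round 1: derive cover(a,a) via R2 from link(a,d), red(d,a)
round 1: derive cover(a,h) via R2 from link(a,i), red(i,h)
round 1: derive cover(f,a) via R2 from link(f,e), red(e,a)
round 1: derive cover(g,e) via R2 from link(g,h), red(h,e)
round 1: derive cover(j,a) via R2 from link(j,d), red(d,a)
round 2: derive cover(a,c) via R1 from cover(a,h), road(h,c)
round 2: derive cover(a,g) via R1 from cover(a,a), road(a,g)
round 2: derive cover(a,j) via R1 from cover(a,h), road(h,j)
round 2: derive cover(f,g) via R1 from cover(f,a), road(a,g)
round 2: derive cover(g,c) via R1 from cover(g,h), road(h,c)
round 2: derive cover(g,j) via R1 from cover(g,h), road(h,j)
round 2: derive cover(j,g) via R1 from cover(j,a), road(a,g)
round 2: derive cover(j,h) via R1 from cover(j,d), road(d,h)
round 2: derive reach(a) via R3 from cover(a,a), cover(a,a)
round 2: derive reach(f) via R3 from cover(f,a), cover(a,a)
round 2: derive reach(j) via R3 from cover(j,a), cover(a,a)
round 3: derive cover(a,f) via R1 from cover(a,g), road(g,f)
round 3: derive cover(f,c) via R1 from cover(f,g), road(g,c)
round 3: derive cover(f,f) via R1 from cover(f,g), road(g,f)
round 3: derive cover(g,a) via R1 from cover(g,c), road(c,a)
round 3: derive cover(g,i) via R1 from cover(g,c), road(c,i)
round 3: derive cover(j,c) via R1 from cover(j,g), road(g,c)
round 3: derive cover(j,f) via R1 from cover(j,g), road(g,f)
round 3: derive cover(j,j) via R1 from cover(j,h), road(h,j)
round 3: derive reach(g) via R3 from cover(g,j), cover(j,a)
round 4: derive cover(f,d) via R1 from cover(f,f), road(f,d)
round 4: derive cover(f,i) via R1 from cover(f,c), road(c,i)
round 4: derive cover(g,g) via R1 from cover(g,a), road(a,g)
round 4: derive cover(j,i) via R1 from cover(j,c), road(c,i)
round 5: derive cover(f,h) via R1 from cover(f,d), road(d,h)
round 5: derive cover(g,f) via R1 from cover(g,g), road(g,f)
round 6: derive cover(f,j) via R1 from cover(f,h), road(h,j)
round 6: derive cover(g,d) via R1 from cover(g,f), road(f,d)

yes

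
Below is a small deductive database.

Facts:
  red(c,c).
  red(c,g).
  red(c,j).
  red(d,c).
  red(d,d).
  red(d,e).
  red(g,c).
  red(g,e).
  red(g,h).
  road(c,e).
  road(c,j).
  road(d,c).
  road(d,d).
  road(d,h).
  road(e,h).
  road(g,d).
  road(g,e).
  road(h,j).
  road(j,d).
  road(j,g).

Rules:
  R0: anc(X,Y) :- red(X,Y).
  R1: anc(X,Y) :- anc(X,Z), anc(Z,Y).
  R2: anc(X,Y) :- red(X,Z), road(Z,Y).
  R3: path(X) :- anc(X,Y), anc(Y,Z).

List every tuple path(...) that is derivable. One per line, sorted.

round 1: derive anc(c,c) via R0 from red(c,c)
round 1: derive anc(c,g) via R0 from red(c,g)
round 1: derive anc(c,j) via R0 from red(c,j)
round 1: derive anc(d,c) via R0 from red(d,c)
round 1: derive anc(d,d) via R0 from red(d,d)
round 1: derive anc(d,e) via R0 from red(d,e)
round 1: derive anc(g,c) via R0 from red(g,c)
round 1: derive anc(g,e) via R0 from red(g,e)
round 1: derive anc(g,h) via R0 from red(g,h)
round 1: derive anc(c,d) via R2 from red(c,g), road(g,d)
round 1: derive anc(c,e) via R2 from red(c,c), road(c,e)
round 1: derive anc(d,h) via R2 from red(d,d), road(d,h)
round 1: derive anc(d,j) via R2 from red(d,c), road(c,j)
round 1: derive anc(g,j) via R2 from red(g,c), road(c,j)
round 2: derive anc(c,h) via R1 from anc(c,d), anc(d,h)
round 2: derive anc(d,g) via R1 from anc(d,c), anc(c,g)
round 2: derive anc(g,d) via R1 from anc(g,c), anc(c,d)
round 2: derive anc(g,g) via R1 from anc(g,c), anc(c,g)
round 2: derive path(c) via R3 from anc(c,c), anc(c,c)
round 2: derive path(d) via R3 from anc(d,c), anc(c,c)
round 2: derive path(g) via R3 from anc(g,c), anc(c,c)

path(c)
path(d)
path(g)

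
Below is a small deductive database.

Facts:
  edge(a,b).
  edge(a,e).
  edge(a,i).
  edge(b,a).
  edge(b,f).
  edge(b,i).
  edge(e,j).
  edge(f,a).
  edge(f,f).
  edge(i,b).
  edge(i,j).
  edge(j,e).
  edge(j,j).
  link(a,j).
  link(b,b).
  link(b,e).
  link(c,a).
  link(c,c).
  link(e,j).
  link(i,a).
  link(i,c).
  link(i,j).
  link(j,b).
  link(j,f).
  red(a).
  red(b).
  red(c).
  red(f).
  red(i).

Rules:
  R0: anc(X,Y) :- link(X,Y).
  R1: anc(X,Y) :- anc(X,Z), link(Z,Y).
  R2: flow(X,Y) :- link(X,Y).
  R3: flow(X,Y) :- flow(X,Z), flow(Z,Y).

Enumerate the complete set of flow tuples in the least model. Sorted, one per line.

round 1: derive flow(a,j) via R2 from link(a,j)
round 1: derive flow(b,b) via R2 from link(b,b)
round 1: derive flow(b,e) via R2 from link(b,e)
round 1: derive flow(c,a) via R2 from link(c,a)
round 1: derive flow(c,c) via R2 from link(c,c)
round 1: derive flow(e,j) via R2 from link(e,j)
round 1: derive flow(i,a) via R2 from link(i,a)
round 1: derive flow(i,c) via R2 from link(i,c)
round 1: derive flow(i,j) via R2 from link(i,j)
round 1: derive flow(j,b) via R2 from link(j,b)
round 1: derive flow(j,f) via R2 from link(j,f)
round 2: derive flow(a,b) via R3 from flow(a,j), flow(j,b)
round 2: derive flow(a,f) via R3 from flow(a,j), flow(j,f)
round 2: derive flow(b,j) via R3 from flow(b,e), flow(e,j)
round 2: derive flow(c,j) via R3 from flow(c,a), flow(a,j)
round 2: derive flow(e,b) via R3 from flow(e,j), flow(j,b)
round 2: derive flow(e,f) via R3 from flow(e,j), flow(j,f)
round 2: derive flow(i,b) via R3 from flow(i,j), flow(j,b)
round 2: derive flow(i,f) via R3 from flow(i,j), flow(j,f)
round 2: derive flow(j,e) via R3 from flow(j,b), flow(b,e)
round 3: derive flow(a,e) via R3 from flow(a,b), flow(b,e)
round 3: derive flow(b,f) via R3 from flow(b,e), flow(e,f)
round 3: derive flow(c,b) via R3 from flow(c,a), flow(a,b)
round 3: derive flow(c,e) via R3 from flow(c,j), flow(j,e)
round 3: derive flow(c,f) via R3 from flow(c,a), flow(a,f)
round 3: derive flow(e,e) via R3 from flow(e,b), flow(b,e)
round 3: derive flow(i,e) via R3 from flow(i,b), flow(b,e)
round 3: derive flow(j,j) via R3 from flow(j,b), flow(b,j)

flow(a,b)
flow(a,e)
flow(a,f)
flow(a,j)
flow(b,b)
flow(b,e)
flow(b,f)
flow(b,j)
flow(c,a)
flow(c,b)
flow(c,c)
flow(c,e)
flow(c,f)
flow(c,j)
flow(e,b)
flow(e,e)
flow(e,f)
flow(e,j)
flow(i,a)
flow(i,b)
flow(i,c)
flow(i,e)
flow(i,f)
flow(i,j)
flow(j,b)
flow(j,e)
flow(j,f)
flow(j,j)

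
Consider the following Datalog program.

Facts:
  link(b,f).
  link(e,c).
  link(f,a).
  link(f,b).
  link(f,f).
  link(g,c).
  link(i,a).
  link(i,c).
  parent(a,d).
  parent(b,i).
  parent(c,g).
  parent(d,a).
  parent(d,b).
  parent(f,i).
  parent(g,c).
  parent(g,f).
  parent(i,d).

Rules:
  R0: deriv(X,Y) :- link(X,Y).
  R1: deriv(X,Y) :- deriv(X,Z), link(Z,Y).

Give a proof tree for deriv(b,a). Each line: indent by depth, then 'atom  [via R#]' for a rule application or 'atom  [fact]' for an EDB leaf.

deriv(b,a)  [via R1]
  deriv(b,f)  [via R0]
    link(b,f)  [fact]
  link(f,a)  [fact]

round 1: derive deriv(b,f) via R0 from link(b,f)
round 1: derive deriv(e,c) via R0 from link(e,c)
round 1: derive deriv(f,a) via R0 from link(f,a)
round 1: derive deriv(f,b) via R0 from link(f,b)
round 1: derive deriv(f,f) via R0 from link(f,f)
round 1: derive deriv(g,c) via R0 from link(g,c)
round 1: derive deriv(i,a) via R0 from link(i,a)
round 1: derive deriv(i,c) via R0 from link(i,c)
round 2: derive deriv(b,a) via R1 from deriv(b,f), link(f,a)
round 2: derive deriv(b,b) via R1 from deriv(b,f), link(f,b)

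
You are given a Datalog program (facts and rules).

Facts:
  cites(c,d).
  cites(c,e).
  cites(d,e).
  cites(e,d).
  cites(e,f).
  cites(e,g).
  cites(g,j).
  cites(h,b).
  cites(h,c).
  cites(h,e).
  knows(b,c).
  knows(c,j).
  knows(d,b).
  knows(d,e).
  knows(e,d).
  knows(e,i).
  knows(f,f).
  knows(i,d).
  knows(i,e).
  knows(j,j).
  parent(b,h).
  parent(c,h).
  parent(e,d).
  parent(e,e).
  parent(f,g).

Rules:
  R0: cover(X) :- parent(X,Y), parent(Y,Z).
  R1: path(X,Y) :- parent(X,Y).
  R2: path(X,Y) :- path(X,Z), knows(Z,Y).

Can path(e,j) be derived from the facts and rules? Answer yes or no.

yes

round 1: derive path(b,h) via R1 from parent(b,h)
round 1: derive path(c,h) via R1 from parent(c,h)
round 1: derive path(e,d) via R1 from parent(e,d)
round 1: derive path(e,e) via R1 from parent(e,e)
round 1: derive path(f,g) via R1 from parent(f,g)
round 2: derive path(e,b) via R2 from path(e,d), knows(d,b)
round 2: derive path(e,i) via R2 from path(e,e), knows(e,i)
round 3: derive path(e,c) via R2 from path(e,b), knows(b,c)
round 4: derive path(e,j) via R2 from path(e,c), knows(c,j)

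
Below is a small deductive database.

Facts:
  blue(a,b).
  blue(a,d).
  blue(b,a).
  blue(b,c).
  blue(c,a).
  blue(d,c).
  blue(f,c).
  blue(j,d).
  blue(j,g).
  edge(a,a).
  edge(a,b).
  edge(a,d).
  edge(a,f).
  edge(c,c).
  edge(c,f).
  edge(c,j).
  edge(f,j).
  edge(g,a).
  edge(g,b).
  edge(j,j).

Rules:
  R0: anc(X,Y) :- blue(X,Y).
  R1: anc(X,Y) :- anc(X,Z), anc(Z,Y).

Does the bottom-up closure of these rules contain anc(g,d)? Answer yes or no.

round 1: derive anc(a,b) via R0 from blue(a,b)
round 1: derive anc(a,d) via R0 from blue(a,d)
round 1: derive anc(b,a) via R0 from blue(b,a)
round 1: derive anc(b,c) via R0 from blue(b,c)
round 1: derive anc(c,a) via R0 from blue(c,a)
round 1: derive anc(d,c) via R0 from blue(d,c)
round 1: derive anc(f,c) via R0 from blue(f,c)
round 1: derive anc(j,d) via R0 from blue(j,d)
round 1: derive anc(j,g) via R0 from blue(j,g)
round 2: derive anc(a,a) via R1 from anc(a,b), anc(b,a)
round 2: derive anc(a,c) via R1 from anc(a,b), anc(b,c)
round 2: derive anc(b,b) via R1 from anc(b,a), anc(a,b)
round 2: derive anc(b,d) via R1 from anc(b,a), anc(a,d)
round 2: derive anc(c,b) via R1 from anc(c,a), anc(a,b)
round 2: derive anc(c,d) via R1 from anc(c,a), anc(a,d)
round 2: derive anc(d,a) via R1 from anc(d,c), anc(c,a)
round 2: derive anc(f,a) via R1 from anc(f,c), anc(c,a)
round 2: derive anc(j,c) via R1 from anc(j,d), anc(d,c)
round 3: derive anc(c,c) via R1 from anc(c,a), anc(a,c)
round 3: derive anc(d,b) via R1 from anc(d,a), anc(a,b)
round 3: derive anc(d,d) via R1 from anc(d,a), anc(a,d)
round 3: derive anc(f,b) via R1 from anc(f,a), anc(a,b)
round 3: derive anc(f,d) via R1 from anc(f,a), anc(a,d)
round 3: derive anc(j,a) via R1 from anc(j,c), anc(c,a)
round 3: derive anc(j,b) via R1 from anc(j,c), anc(c,b)

no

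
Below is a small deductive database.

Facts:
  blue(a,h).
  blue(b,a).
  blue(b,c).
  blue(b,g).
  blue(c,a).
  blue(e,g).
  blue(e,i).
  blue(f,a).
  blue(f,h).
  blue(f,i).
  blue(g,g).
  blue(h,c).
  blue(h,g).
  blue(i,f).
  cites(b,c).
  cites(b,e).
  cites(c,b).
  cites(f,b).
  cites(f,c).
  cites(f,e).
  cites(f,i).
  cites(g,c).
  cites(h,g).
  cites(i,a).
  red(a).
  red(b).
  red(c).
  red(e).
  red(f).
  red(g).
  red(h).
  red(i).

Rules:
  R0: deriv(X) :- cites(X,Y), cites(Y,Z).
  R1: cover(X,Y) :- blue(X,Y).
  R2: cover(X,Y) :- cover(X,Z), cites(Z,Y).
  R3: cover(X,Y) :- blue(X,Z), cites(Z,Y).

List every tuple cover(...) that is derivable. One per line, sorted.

round 1: derive cover(a,h) via R1 from blue(a,h)
round 1: derive cover(b,a) via R1 from blue(b,a)
round 1: derive cover(b,c) via R1 from blue(b,c)
round 1: derive cover(b,g) via R1 from blue(b,g)
round 1: derive cover(c,a) via R1 from blue(c,a)
round 1: derive cover(e,g) via R1 from blue(e,g)
round 1: derive cover(e,i) via R1 from blue(e,i)
round 1: derive cover(f,a) via R1 from blue(f,a)
round 1: derive cover(f,h) via R1 from blue(f,h)
round 1: derive cover(f,i) via R1 from blue(f,i)
round 1: derive cover(g,g) via R1 from blue(g,g)
round 1: derive cover(h,c) via R1 from blue(h,c)
round 1: derive cover(h,g) via R1 from blue(h,g)
round 1: derive cover(i,f) via R1 from blue(i,f)
round 1: derive cover(a,g) via R3 from blue(a,h), cites(h,g)
round 1: derive cover(b,b) via R3 from blue(b,c), cites(c,b)
round 1: derive cover(e,a) via R3 from blue(e,i), cites(i,a)
round 1: derive cover(e,c) via R3 from blue(e,g), cites(g,c)
round 1: derive cover(f,g) via R3 from blue(f,h), cites(h,g)
round 1: derive cover(g,c) via R3 from blue(g,g), cites(g,c)
round 1: derive cover(h,b) via R3 from blue(h,c), cites(c,b)
round 1: derive cover(i,b) via R3 from blue(i,f), cites(f,b)
round 1: derive cover(i,c) via R3 from blue(i,f), cites(f,c)
round 1: derive cover(i,e) via R3 from blue(i,f), cites(f,e)
round 1: derive cover(i,i) via R3 from blue(i,f), cites(f,i)
round 2: derive cover(a,c) via R2 from cover(a,g), cites(g,c)
round 2: derive cover(b,e) via R2 from cover(b,b), cites(b,e)
round 2: derive cover(e,b) via R2 from cover(e,c), cites(c,b)
round 2: derive cover(f,c) via R2 from cover(f,g), cites(g,c)
round 2: derive cover(g,b) via R2 from cover(g,c), cites(c,b)
round 2: derive cover(h,e) via R2 from cover(h,b), cites(b,e)
round 2: derive cover(i,a) via R2 from cover(i,i), cites(i,a)
round 3: derive cover(a,b) via R2 from cover(a,c), cites(c,b)
round 3: derive cover(e,e) via R2 from cover(e,b), cites(b,e)
round 3: derive cover(f,b) via R2 from cover(f,c), cites(c,b)
round 3: derive cover(g,e) via R2 from cover(g,b), cites(b,e)
round 4: derive cover(a,e) via R2 from cover(a,b), cites(b,e)
round 4: derive cover(f,e) via R2 from cover(f,b), cites(b,e)

cover(a,b)
cover(a,c)
cover(a,e)
cover(a,g)
cover(a,h)
cover(b,a)
cover(b,b)
cover(b,c)
cover(b,e)
cover(b,g)
cover(c,a)
cover(e,a)
cover(e,b)
cover(e,c)
cover(e,e)
cover(e,g)
cover(e,i)
cover(f,a)
cover(f,b)
cover(f,c)
cover(f,e)
cover(f,g)
cover(f,h)
cover(f,i)
cover(g,b)
cover(g,c)
cover(g,e)
cover(g,g)
cover(h,b)
cover(h,c)
cover(h,e)
cover(h,g)
cover(i,a)
cover(i,b)
cover(i,c)
cover(i,e)
cover(i,f)
cover(i,i)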